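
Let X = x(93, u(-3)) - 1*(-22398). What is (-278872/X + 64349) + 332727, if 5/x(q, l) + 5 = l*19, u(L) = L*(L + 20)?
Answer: 8662198226844/21815647 ≈ 3.9706e+5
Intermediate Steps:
u(L) = L*(20 + L)
x(q, l) = 5/(-5 + 19*l) (x(q, l) = 5/(-5 + l*19) = 5/(-5 + 19*l))
X = 21815647/974 (X = 5/(-5 + 19*(-3*(20 - 3))) - 1*(-22398) = 5/(-5 + 19*(-3*17)) + 22398 = 5/(-5 + 19*(-51)) + 22398 = 5/(-5 - 969) + 22398 = 5/(-974) + 22398 = 5*(-1/974) + 22398 = -5/974 + 22398 = 21815647/974 ≈ 22398.)
(-278872/X + 64349) + 332727 = (-278872/21815647/974 + 64349) + 332727 = (-278872*974/21815647 + 64349) + 332727 = (-271621328/21815647 + 64349) + 332727 = 1403543447475/21815647 + 332727 = 8662198226844/21815647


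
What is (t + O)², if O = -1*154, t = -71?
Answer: 50625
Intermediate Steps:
O = -154
(t + O)² = (-71 - 154)² = (-225)² = 50625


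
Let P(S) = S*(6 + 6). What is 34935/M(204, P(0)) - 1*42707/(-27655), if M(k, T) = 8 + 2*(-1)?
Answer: 322127889/55310 ≈ 5824.0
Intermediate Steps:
P(S) = 12*S (P(S) = S*12 = 12*S)
M(k, T) = 6 (M(k, T) = 8 - 2 = 6)
34935/M(204, P(0)) - 1*42707/(-27655) = 34935/6 - 1*42707/(-27655) = 34935*(1/6) - 42707*(-1/27655) = 11645/2 + 42707/27655 = 322127889/55310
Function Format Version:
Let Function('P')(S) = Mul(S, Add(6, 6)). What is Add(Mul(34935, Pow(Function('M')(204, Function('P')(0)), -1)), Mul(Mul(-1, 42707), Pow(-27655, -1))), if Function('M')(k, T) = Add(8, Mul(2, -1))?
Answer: Rational(322127889, 55310) ≈ 5824.0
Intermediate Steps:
Function('P')(S) = Mul(12, S) (Function('P')(S) = Mul(S, 12) = Mul(12, S))
Function('M')(k, T) = 6 (Function('M')(k, T) = Add(8, -2) = 6)
Add(Mul(34935, Pow(Function('M')(204, Function('P')(0)), -1)), Mul(Mul(-1, 42707), Pow(-27655, -1))) = Add(Mul(34935, Pow(6, -1)), Mul(Mul(-1, 42707), Pow(-27655, -1))) = Add(Mul(34935, Rational(1, 6)), Mul(-42707, Rational(-1, 27655))) = Add(Rational(11645, 2), Rational(42707, 27655)) = Rational(322127889, 55310)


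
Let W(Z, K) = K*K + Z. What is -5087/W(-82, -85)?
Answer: -5087/7143 ≈ -0.71217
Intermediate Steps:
W(Z, K) = Z + K² (W(Z, K) = K² + Z = Z + K²)
-5087/W(-82, -85) = -5087/(-82 + (-85)²) = -5087/(-82 + 7225) = -5087/7143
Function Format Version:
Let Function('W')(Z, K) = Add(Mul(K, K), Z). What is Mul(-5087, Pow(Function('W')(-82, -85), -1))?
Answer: Rational(-5087, 7143) ≈ -0.71217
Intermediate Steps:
Function('W')(Z, K) = Add(Z, Pow(K, 2)) (Function('W')(Z, K) = Add(Pow(K, 2), Z) = Add(Z, Pow(K, 2)))
Mul(-5087, Pow(Function('W')(-82, -85), -1)) = Mul(-5087, Pow(Add(-82, Pow(-85, 2)), -1)) = Mul(-5087, Pow(Add(-82, 7225), -1)) = Mul(-5087, Pow(7143, -1)) = Mul(-5087, Rational(1, 7143)) = Rational(-5087, 7143)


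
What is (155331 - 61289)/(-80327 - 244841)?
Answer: -47021/162584 ≈ -0.28921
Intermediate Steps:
(155331 - 61289)/(-80327 - 244841) = 94042/(-325168) = 94042*(-1/325168) = -47021/162584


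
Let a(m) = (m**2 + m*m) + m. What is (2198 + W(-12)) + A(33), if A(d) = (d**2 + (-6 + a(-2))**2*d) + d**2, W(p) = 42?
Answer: 4418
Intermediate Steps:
a(m) = m + 2*m**2 (a(m) = (m**2 + m**2) + m = 2*m**2 + m = m + 2*m**2)
A(d) = 2*d**2 (A(d) = (d**2 + (-6 - 2*(1 + 2*(-2)))**2*d) + d**2 = (d**2 + (-6 - 2*(1 - 4))**2*d) + d**2 = (d**2 + (-6 - 2*(-3))**2*d) + d**2 = (d**2 + (-6 + 6)**2*d) + d**2 = (d**2 + 0**2*d) + d**2 = (d**2 + 0*d) + d**2 = (d**2 + 0) + d**2 = d**2 + d**2 = 2*d**2)
(2198 + W(-12)) + A(33) = (2198 + 42) + 2*33**2 = 2240 + 2*1089 = 2240 + 2178 = 4418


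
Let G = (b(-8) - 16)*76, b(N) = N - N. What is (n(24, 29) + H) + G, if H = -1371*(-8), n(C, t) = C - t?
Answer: 9747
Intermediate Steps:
b(N) = 0
G = -1216 (G = (0 - 16)*76 = -16*76 = -1216)
H = 10968
(n(24, 29) + H) + G = ((24 - 1*29) + 10968) - 1216 = ((24 - 29) + 10968) - 1216 = (-5 + 10968) - 1216 = 10963 - 1216 = 9747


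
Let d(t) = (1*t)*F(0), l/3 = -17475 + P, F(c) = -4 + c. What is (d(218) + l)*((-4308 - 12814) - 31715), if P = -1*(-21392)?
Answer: -531297723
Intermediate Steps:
P = 21392
l = 11751 (l = 3*(-17475 + 21392) = 3*3917 = 11751)
d(t) = -4*t (d(t) = (1*t)*(-4 + 0) = t*(-4) = -4*t)
(d(218) + l)*((-4308 - 12814) - 31715) = (-4*218 + 11751)*((-4308 - 12814) - 31715) = (-872 + 11751)*(-17122 - 31715) = 10879*(-48837) = -531297723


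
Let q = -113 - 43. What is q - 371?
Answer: -527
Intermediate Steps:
q = -156
q - 371 = -156 - 371 = -527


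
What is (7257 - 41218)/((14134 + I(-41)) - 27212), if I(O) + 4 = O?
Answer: 33961/13123 ≈ 2.5879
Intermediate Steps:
I(O) = -4 + O
(7257 - 41218)/((14134 + I(-41)) - 27212) = (7257 - 41218)/((14134 + (-4 - 41)) - 27212) = -33961/((14134 - 45) - 27212) = -33961/(14089 - 27212) = -33961/(-13123) = -33961*(-1/13123) = 33961/13123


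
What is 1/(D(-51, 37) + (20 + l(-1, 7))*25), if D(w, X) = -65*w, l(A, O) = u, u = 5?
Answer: 1/3940 ≈ 0.00025381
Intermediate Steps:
l(A, O) = 5
1/(D(-51, 37) + (20 + l(-1, 7))*25) = 1/(-65*(-51) + (20 + 5)*25) = 1/(3315 + 25*25) = 1/(3315 + 625) = 1/3940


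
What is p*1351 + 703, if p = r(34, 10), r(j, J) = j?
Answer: 46637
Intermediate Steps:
p = 34
p*1351 + 703 = 34*1351 + 703 = 45934 + 703 = 46637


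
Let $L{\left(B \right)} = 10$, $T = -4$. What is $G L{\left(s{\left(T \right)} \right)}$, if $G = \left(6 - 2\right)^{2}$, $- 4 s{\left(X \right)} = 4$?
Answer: $160$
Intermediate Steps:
$s{\left(X \right)} = -1$ ($s{\left(X \right)} = \left(- \frac{1}{4}\right) 4 = -1$)
$G = 16$ ($G = 4^{2} = 16$)
$G L{\left(s{\left(T \right)} \right)} = 16 \cdot 10 = 160$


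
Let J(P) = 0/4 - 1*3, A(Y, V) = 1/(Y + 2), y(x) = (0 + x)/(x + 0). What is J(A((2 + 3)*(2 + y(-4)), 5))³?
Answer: -27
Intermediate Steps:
y(x) = 1 (y(x) = x/x = 1)
A(Y, V) = 1/(2 + Y)
J(P) = -3 (J(P) = 0*(¼) - 3 = 0 - 3 = -3)
J(A((2 + 3)*(2 + y(-4)), 5))³ = (-3)³ = -27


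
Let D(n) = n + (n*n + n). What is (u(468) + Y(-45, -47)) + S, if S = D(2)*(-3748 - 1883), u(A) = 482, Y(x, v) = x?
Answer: -44611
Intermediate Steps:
D(n) = n**2 + 2*n (D(n) = n + (n**2 + n) = n + (n + n**2) = n**2 + 2*n)
S = -45048 (S = (2*(2 + 2))*(-3748 - 1883) = (2*4)*(-5631) = 8*(-5631) = -45048)
(u(468) + Y(-45, -47)) + S = (482 - 45) - 45048 = 437 - 45048 = -44611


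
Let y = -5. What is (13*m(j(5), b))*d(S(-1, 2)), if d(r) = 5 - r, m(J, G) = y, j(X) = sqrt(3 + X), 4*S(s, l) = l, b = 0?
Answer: -585/2 ≈ -292.50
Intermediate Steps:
S(s, l) = l/4
m(J, G) = -5
(13*m(j(5), b))*d(S(-1, 2)) = (13*(-5))*(5 - 2/4) = -65*(5 - 1*1/2) = -65*(5 - 1/2) = -65*9/2 = -585/2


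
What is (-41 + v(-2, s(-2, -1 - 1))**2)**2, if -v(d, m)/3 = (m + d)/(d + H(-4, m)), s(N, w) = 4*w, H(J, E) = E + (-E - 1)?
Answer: 3481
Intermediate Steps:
H(J, E) = -1 (H(J, E) = E + (-1 - E) = -1)
v(d, m) = -3*(d + m)/(-1 + d) (v(d, m) = -3*(m + d)/(d - 1) = -3*(d + m)/(-1 + d))
(-41 + v(-2, s(-2, -1 - 1))**2)**2 = (-41 + (3*(-1*(-2) - 4*(-1 - 1))/(-1 - 2))**2)**2 = (-41 + (3*(2 - 4*(-2))/(-3))**2)**2 = (-41 + (3*(-1/3)*(2 - 1*(-8)))**2)**2 = (-41 + (3*(-1/3)*(2 + 8))**2)**2 = (-41 + (3*(-1/3)*10)**2)**2 = (-41 + (-10)**2)**2 = (-41 + 100)**2 = 59**2 = 3481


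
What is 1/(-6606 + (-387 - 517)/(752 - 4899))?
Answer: -4147/27394178 ≈ -0.00015138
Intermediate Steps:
1/(-6606 + (-387 - 517)/(752 - 4899)) = 1/(-6606 - 904/(-4147)) = 1/(-6606 - 904*(-1/4147)) = 1/(-6606 + 904/4147) = 1/(-27394178/4147) = -4147/27394178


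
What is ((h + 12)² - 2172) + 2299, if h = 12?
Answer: 703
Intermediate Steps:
((h + 12)² - 2172) + 2299 = ((12 + 12)² - 2172) + 2299 = (24² - 2172) + 2299 = (576 - 2172) + 2299 = -1596 + 2299 = 703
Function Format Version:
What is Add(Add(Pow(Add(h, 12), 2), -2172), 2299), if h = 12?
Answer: 703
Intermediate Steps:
Add(Add(Pow(Add(h, 12), 2), -2172), 2299) = Add(Add(Pow(Add(12, 12), 2), -2172), 2299) = Add(Add(Pow(24, 2), -2172), 2299) = Add(Add(576, -2172), 2299) = Add(-1596, 2299) = 703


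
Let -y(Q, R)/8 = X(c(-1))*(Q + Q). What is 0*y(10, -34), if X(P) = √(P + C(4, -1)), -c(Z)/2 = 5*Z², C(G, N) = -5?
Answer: 0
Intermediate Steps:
c(Z) = -10*Z²
X(P) = √(-5 + P) (X(P) = √(P - 5) = √(-5 + P))
y(Q, R) = -16*I*Q*√15 (y(Q, R) = -8*√(-5 - 10*(-1)²)*(Q + Q) = -8*√(-5 - 10*1)*2*Q = -8*√(-5 - 10)*2*Q = -8*√(-15)*2*Q = -8*I*√15*2*Q = -16*I*Q*√15)
0*y(10, -34) = 0*(-16*I*10*√15) = 0*(-160*I*√15) = 0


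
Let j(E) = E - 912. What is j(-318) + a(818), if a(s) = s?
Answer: -412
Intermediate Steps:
j(E) = -912 + E
j(-318) + a(818) = (-912 - 318) + 818 = -1230 + 818 = -412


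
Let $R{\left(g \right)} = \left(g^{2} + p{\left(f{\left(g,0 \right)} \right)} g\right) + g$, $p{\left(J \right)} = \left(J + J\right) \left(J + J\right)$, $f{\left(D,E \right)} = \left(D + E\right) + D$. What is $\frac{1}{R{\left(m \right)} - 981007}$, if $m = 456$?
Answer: $\frac{1}{1516328441} \approx 6.5949 \cdot 10^{-10}$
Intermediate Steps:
$f{\left(D,E \right)} = E + 2 D$
$p{\left(J \right)} = 4 J^{2}$ ($p{\left(J \right)} = 2 J 2 J = 4 J^{2}$)
$R{\left(g \right)} = g + g^{2} + 16 g^{3}$ ($R{\left(g \right)} = \left(g^{2} + 4 \left(0 + 2 g\right)^{2} g\right) + g = \left(g^{2} + 4 \left(2 g\right)^{2} g\right) + g = \left(g^{2} + 4 \cdot 4 g^{2} g\right) + g = \left(g^{2} + 16 g^{2} g\right) + g = \left(g^{2} + 16 g^{3}\right) + g = g + g^{2} + 16 g^{3}$)
$\frac{1}{R{\left(m \right)} - 981007} = \frac{1}{456 \left(1 + 456 + 16 \cdot 456^{2}\right) - 981007} = \frac{1}{456 \left(1 + 456 + 16 \cdot 207936\right) - 981007} = \frac{1}{456 \left(1 + 456 + 3326976\right) - 981007} = \frac{1}{456 \cdot 3327433 - 981007} = \frac{1}{1517309448 - 981007} = \frac{1}{1516328441}$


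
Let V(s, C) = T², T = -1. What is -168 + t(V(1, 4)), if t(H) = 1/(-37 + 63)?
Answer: -4367/26 ≈ -167.96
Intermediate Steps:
V(s, C) = 1 (V(s, C) = (-1)² = 1)
t(H) = 1/26
-168 + t(V(1, 4)) = -168 + 1/26 = -4367/26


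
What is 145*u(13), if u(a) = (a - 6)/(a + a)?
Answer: 1015/26 ≈ 39.038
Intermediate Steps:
u(a) = (-6 + a)/(2*a) (u(a) = (-6 + a)/((2*a)) = (-6 + a)*(1/(2*a)) = (-6 + a)/(2*a))
145*u(13) = 145*((½)*(-6 + 13)/13) = 145*((½)*(1/13)*7) = 145*(7/26) = 1015/26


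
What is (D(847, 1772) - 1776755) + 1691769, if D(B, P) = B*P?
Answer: 1415898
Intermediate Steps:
(D(847, 1772) - 1776755) + 1691769 = (847*1772 - 1776755) + 1691769 = (1500884 - 1776755) + 1691769 = -275871 + 1691769 = 1415898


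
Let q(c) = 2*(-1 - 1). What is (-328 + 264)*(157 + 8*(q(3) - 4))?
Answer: -5952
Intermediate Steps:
q(c) = -4 (q(c) = 2*(-2) = -4)
(-328 + 264)*(157 + 8*(q(3) - 4)) = (-328 + 264)*(157 + 8*(-4 - 4)) = -64*(157 + 8*(-8)) = -64*(157 - 64) = -64*93 = -5952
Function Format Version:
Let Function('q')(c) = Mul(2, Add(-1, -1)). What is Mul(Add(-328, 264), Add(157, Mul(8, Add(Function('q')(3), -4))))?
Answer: -5952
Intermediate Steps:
Function('q')(c) = -4 (Function('q')(c) = Mul(2, -2) = -4)
Mul(Add(-328, 264), Add(157, Mul(8, Add(Function('q')(3), -4)))) = Mul(Add(-328, 264), Add(157, Mul(8, Add(-4, -4)))) = Mul(-64, Add(157, Mul(8, -8))) = Mul(-64, Add(157, -64)) = Mul(-64, 93) = -5952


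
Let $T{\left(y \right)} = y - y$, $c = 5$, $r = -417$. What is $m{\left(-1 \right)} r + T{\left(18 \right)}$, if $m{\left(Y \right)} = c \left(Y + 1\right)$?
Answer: $0$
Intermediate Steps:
$T{\left(y \right)} = 0$
$m{\left(Y \right)} = 5 + 5 Y$ ($m{\left(Y \right)} = 5 \left(Y + 1\right) = 5 \left(1 + Y\right) = 5 + 5 Y$)
$m{\left(-1 \right)} r + T{\left(18 \right)} = \left(5 + 5 \left(-1\right)\right) \left(-417\right) + 0 = \left(5 - 5\right) \left(-417\right) + 0 = 0 \left(-417\right) + 0 = 0 + 0 = 0$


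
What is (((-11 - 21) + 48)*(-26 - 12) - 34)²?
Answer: 412164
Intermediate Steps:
(((-11 - 21) + 48)*(-26 - 12) - 34)² = ((-32 + 48)*(-38) - 34)² = (16*(-38) - 34)² = (-608 - 34)² = (-642)² = 412164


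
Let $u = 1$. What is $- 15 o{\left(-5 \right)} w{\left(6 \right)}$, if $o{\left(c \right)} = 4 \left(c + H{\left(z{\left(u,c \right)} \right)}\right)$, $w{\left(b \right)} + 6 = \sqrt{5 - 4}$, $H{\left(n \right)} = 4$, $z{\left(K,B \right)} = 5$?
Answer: $-300$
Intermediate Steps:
$w{\left(b \right)} = -5$ ($w{\left(b \right)} = -6 + \sqrt{5 - 4} = -6 + \sqrt{1} = -6 + 1 = -5$)
$o{\left(c \right)} = 16 + 4 c$ ($o{\left(c \right)} = 4 \left(c + 4\right) = 4 \left(4 + c\right) = 16 + 4 c$)
$- 15 o{\left(-5 \right)} w{\left(6 \right)} = - 15 \left(16 + 4 \left(-5\right)\right) \left(-5\right) = - 15 \left(16 - 20\right) \left(-5\right) = \left(-15\right) \left(-4\right) \left(-5\right) = 60 \left(-5\right) = -300$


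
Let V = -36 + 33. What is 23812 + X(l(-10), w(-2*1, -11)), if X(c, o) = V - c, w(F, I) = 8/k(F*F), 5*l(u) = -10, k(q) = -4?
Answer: 23811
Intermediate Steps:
V = -3
l(u) = -2 (l(u) = (1/5)*(-10) = -2)
w(F, I) = -2 (w(F, I) = 8/(-4) = 8*(-1/4) = -2)
X(c, o) = -3 - c
23812 + X(l(-10), w(-2*1, -11)) = 23812 + (-3 - 1*(-2)) = 23812 + (-3 + 2) = 23812 - 1 = 23811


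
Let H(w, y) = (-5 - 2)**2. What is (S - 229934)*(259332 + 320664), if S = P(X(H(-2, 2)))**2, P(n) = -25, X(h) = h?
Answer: -132998302764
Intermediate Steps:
H(w, y) = 49 (H(w, y) = (-7)**2 = 49)
S = 625 (S = (-25)**2 = 625)
(S - 229934)*(259332 + 320664) = (625 - 229934)*(259332 + 320664) = -229309*579996 = -132998302764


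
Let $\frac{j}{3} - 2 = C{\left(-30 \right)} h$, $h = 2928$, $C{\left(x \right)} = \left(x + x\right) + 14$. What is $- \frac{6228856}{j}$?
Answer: $\frac{3114428}{202029} \approx 15.416$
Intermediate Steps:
$C{\left(x \right)} = 14 + 2 x$ ($C{\left(x \right)} = 2 x + 14 = 14 + 2 x$)
$j = -404058$ ($j = 6 + 3 \left(14 + 2 \left(-30\right)\right) 2928 = 6 + 3 \left(14 - 60\right) 2928 = 6 + 3 \left(\left(-46\right) 2928\right) = 6 + 3 \left(-134688\right) = 6 - 404064 = -404058$)
$- \frac{6228856}{j} = - \frac{6228856}{-404058} = \left(-6228856\right) \left(- \frac{1}{404058}\right) = \frac{3114428}{202029}$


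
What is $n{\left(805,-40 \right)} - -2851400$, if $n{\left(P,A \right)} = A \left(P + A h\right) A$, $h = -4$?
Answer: $4395400$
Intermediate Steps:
$n{\left(P,A \right)} = A^{2} \left(P - 4 A\right)$ ($n{\left(P,A \right)} = A \left(P + A \left(-4\right)\right) A = A \left(P - 4 A\right) A = A^{2} \left(P - 4 A\right)$)
$n{\left(805,-40 \right)} - -2851400 = \left(-40\right)^{2} \left(805 - -160\right) - -2851400 = 1600 \left(805 + 160\right) + 2851400 = 1600 \cdot 965 + 2851400 = 1544000 + 2851400 = 4395400$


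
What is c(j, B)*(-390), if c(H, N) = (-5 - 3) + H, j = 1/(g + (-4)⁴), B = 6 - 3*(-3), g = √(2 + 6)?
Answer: 25543440/8191 + 195*√2/16382 ≈ 3118.5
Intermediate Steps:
g = 2*√2 (g = √8 = 2*√2 ≈ 2.8284)
B = 15 (B = 6 + 9 = 15)
j = 1/(256 + 2*√2) (j = 1/(2*√2 + (-4)⁴) = 1/(2*√2 + 256) = 1/(256 + 2*√2) ≈ 0.0038636)
c(H, N) = -8 + H
c(j, B)*(-390) = (-8 + (32/8191 - √2/32764))*(-390) = (-65496/8191 - √2/32764)*(-390) = 25543440/8191 + 195*√2/16382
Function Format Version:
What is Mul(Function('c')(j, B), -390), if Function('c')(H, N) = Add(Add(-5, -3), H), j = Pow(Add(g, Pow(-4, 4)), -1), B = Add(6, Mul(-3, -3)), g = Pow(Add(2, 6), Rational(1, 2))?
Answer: Add(Rational(25543440, 8191), Mul(Rational(195, 16382), Pow(2, Rational(1, 2)))) ≈ 3118.5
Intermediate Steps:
g = Mul(2, Pow(2, Rational(1, 2))) (g = Pow(8, Rational(1, 2)) = Mul(2, Pow(2, Rational(1, 2))) ≈ 2.8284)
B = 15 (B = Add(6, 9) = 15)
j = Pow(Add(256, Mul(2, Pow(2, Rational(1, 2)))), -1) (j = Pow(Add(Mul(2, Pow(2, Rational(1, 2))), Pow(-4, 4)), -1) = Pow(Add(Mul(2, Pow(2, Rational(1, 2))), 256), -1) = Pow(Add(256, Mul(2, Pow(2, Rational(1, 2)))), -1) ≈ 0.0038636)
Function('c')(H, N) = Add(-8, H)
Mul(Function('c')(j, B), -390) = Mul(Add(-8, Add(Rational(32, 8191), Mul(Rational(-1, 32764), Pow(2, Rational(1, 2))))), -390) = Mul(Add(Rational(-65496, 8191), Mul(Rational(-1, 32764), Pow(2, Rational(1, 2)))), -390) = Add(Rational(25543440, 8191), Mul(Rational(195, 16382), Pow(2, Rational(1, 2))))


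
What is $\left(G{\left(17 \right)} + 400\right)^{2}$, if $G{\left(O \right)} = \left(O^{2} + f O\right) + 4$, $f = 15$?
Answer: $898704$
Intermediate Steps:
$G{\left(O \right)} = 4 + O^{2} + 15 O$ ($G{\left(O \right)} = \left(O^{2} + 15 O\right) + 4 = 4 + O^{2} + 15 O$)
$\left(G{\left(17 \right)} + 400\right)^{2} = \left(\left(4 + 17^{2} + 15 \cdot 17\right) + 400\right)^{2} = \left(\left(4 + 289 + 255\right) + 400\right)^{2} = \left(548 + 400\right)^{2} = 948^{2} = 898704$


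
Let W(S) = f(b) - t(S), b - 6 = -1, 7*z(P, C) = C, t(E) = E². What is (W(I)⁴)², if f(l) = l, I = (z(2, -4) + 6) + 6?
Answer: 2059797174816296239227750390625/33232930569601 ≈ 6.1981e+16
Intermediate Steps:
z(P, C) = C/7
I = 80/7 (I = ((⅐)*(-4) + 6) + 6 = (-4/7 + 6) + 6 = 38/7 + 6 = 80/7 ≈ 11.429)
b = 5 (b = 6 - 1 = 5)
W(S) = 5 - S²
(W(I)⁴)² = ((5 - (80/7)²)⁴)² = ((5 - 1*6400/49)⁴)² = ((5 - 6400/49)⁴)² = ((-6155/49)⁴)² = (1435199350200625/5764801)² = 2059797174816296239227750390625/33232930569601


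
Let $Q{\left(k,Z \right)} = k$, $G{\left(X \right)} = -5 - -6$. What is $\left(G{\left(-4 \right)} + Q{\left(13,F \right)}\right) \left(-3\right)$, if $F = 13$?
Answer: $-42$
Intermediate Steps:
$G{\left(X \right)} = 1$ ($G{\left(X \right)} = -5 + 6 = 1$)
$\left(G{\left(-4 \right)} + Q{\left(13,F \right)}\right) \left(-3\right) = \left(1 + 13\right) \left(-3\right) = 14 \left(-3\right) = -42$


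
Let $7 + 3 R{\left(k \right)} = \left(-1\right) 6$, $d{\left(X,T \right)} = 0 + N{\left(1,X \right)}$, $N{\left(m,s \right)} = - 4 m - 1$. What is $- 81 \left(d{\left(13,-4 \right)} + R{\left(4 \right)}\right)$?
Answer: $756$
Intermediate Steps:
$N{\left(m,s \right)} = -1 - 4 m$
$d{\left(X,T \right)} = -5$ ($d{\left(X,T \right)} = 0 - 5 = -5$)
$R{\left(k \right)} = - \frac{13}{3}$ ($R{\left(k \right)} = - \frac{7}{3} + \frac{\left(-1\right) 6}{3} = - \frac{7}{3} + \frac{1}{3} \left(-6\right) = - \frac{7}{3} - 2 = - \frac{13}{3}$)
$- 81 \left(d{\left(13,-4 \right)} + R{\left(4 \right)}\right) = - 81 \left(-5 - \frac{13}{3}\right) = \left(-81\right) \left(- \frac{28}{3}\right) = 756$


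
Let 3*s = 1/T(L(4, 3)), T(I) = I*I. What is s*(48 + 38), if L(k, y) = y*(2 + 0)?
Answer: 43/54 ≈ 0.79630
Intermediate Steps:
L(k, y) = 2*y (L(k, y) = y*2 = 2*y)
T(I) = I²
s = 1/108 (s = 1/(3*((2*3)²)) = 1/(3*(6²)) = (⅓)/36 = (⅓)*(1/36) = 1/108 ≈ 0.0092593)
s*(48 + 38) = (48 + 38)/108 = (1/108)*86 = 43/54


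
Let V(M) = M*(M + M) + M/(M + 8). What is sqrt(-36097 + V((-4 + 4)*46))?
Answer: I*sqrt(36097) ≈ 189.99*I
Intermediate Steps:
V(M) = 2*M**2 + M/(8 + M) (V(M) = M*(2*M) + M/(8 + M) = 2*M**2 + M/(8 + M))
sqrt(-36097 + V((-4 + 4)*46)) = sqrt(-36097 + ((-4 + 4)*46)*(1 + 2*((-4 + 4)*46)**2 + 16*((-4 + 4)*46))/(8 + (-4 + 4)*46)) = sqrt(-36097 + (0*46)*(1 + 2*(0*46)**2 + 16*(0*46))/(8 + 0*46)) = sqrt(-36097 + 0*(1 + 2*0**2 + 16*0)/(8 + 0)) = sqrt(-36097 + 0*(1 + 2*0 + 0)/8) = sqrt(-36097 + 0*(1/8)*(1 + 0 + 0)) = sqrt(-36097 + 0*(1/8)*1) = sqrt(-36097 + 0) = sqrt(-36097) = I*sqrt(36097)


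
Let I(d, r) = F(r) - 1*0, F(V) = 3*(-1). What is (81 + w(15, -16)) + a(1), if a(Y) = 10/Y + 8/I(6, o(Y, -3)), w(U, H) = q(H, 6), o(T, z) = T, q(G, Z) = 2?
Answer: 271/3 ≈ 90.333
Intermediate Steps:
F(V) = -3
w(U, H) = 2
I(d, r) = -3 (I(d, r) = -3 - 1*0 = -3 + 0 = -3)
a(Y) = -8/3 + 10/Y (a(Y) = 10/Y + 8/(-3) = 10/Y + 8*(-1/3) = 10/Y - 8/3 = -8/3 + 10/Y)
(81 + w(15, -16)) + a(1) = (81 + 2) + (-8/3 + 10/1) = 83 + (-8/3 + 10*1) = 83 + (-8/3 + 10) = 83 + 22/3 = 271/3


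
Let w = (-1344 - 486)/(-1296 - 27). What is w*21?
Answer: 610/21 ≈ 29.048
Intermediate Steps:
w = 610/441 (w = -1830/(-1323) = -1830*(-1/1323) = 610/441 ≈ 1.3832)
w*21 = (610/441)*21 = 610/21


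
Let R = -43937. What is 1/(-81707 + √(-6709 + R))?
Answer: -81707/6676084495 - I*√50646/6676084495 ≈ -1.2239e-5 - 3.3709e-8*I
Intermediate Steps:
1/(-81707 + √(-6709 + R)) = 1/(-81707 + √(-6709 - 43937)) = 1/(-81707 + √(-50646)) = 1/(-81707 + I*√50646)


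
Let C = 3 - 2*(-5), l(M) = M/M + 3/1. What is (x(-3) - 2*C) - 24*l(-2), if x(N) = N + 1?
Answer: -124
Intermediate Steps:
l(M) = 4 (l(M) = 1 + 3*1 = 1 + 3 = 4)
C = 13 (C = 3 + 10 = 13)
x(N) = 1 + N
(x(-3) - 2*C) - 24*l(-2) = ((1 - 3) - 2*13) - 24*4 = (-2 - 26) - 96 = -28 - 96 = -124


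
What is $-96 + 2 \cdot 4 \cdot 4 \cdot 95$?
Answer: $2944$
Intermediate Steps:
$-96 + 2 \cdot 4 \cdot 4 \cdot 95 = -96 + 8 \cdot 4 \cdot 95 = -96 + 32 \cdot 95 = -96 + 3040 = 2944$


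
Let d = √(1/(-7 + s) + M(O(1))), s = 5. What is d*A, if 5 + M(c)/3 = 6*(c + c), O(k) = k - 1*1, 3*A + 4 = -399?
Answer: -403*I*√62/6 ≈ -528.87*I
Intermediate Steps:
A = -403/3 (A = -4/3 + (⅓)*(-399) = -4/3 - 133 = -403/3 ≈ -134.33)
O(k) = -1 + k (O(k) = k - 1 = -1 + k)
M(c) = -15 + 36*c (M(c) = -15 + 3*(6*(c + c)) = -15 + 3*(6*(2*c)) = -15 + 3*(12*c) = -15 + 36*c)
d = I*√62/2 (d = √(1/(-7 + 5) + (-15 + 36*(-1 + 1))) = √(1/(-2) + (-15 + 36*0)) = √(-½ + (-15 + 0)) = √(-½ - 15) = √(-31/2) = I*√62/2 ≈ 3.937*I)
d*A = (I*√62/2)*(-403/3) = -403*I*√62/6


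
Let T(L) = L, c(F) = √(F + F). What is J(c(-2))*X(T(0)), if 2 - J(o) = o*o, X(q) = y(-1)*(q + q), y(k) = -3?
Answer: 0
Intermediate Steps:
c(F) = √2*√F (c(F) = √(2*F) = √2*√F)
X(q) = -6*q (X(q) = -3*(q + q) = -6*q)
J(o) = 2 - o² (J(o) = 2 - o*o = 2 - o²)
J(c(-2))*X(T(0)) = (2 - (√2*√(-2))²)*(-6*0) = (2 - (√2*(I*√2))²)*0 = (2 - (2*I)²)*0 = (2 - 1*(-4))*0 = (2 + 4)*0 = 6*0 = 0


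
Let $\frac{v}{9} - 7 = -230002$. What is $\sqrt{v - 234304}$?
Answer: $i \sqrt{2304259} \approx 1518.0 i$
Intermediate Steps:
$v = -2069955$ ($v = 63 + 9 \left(-230002\right) = 63 - 2070018 = -2069955$)
$\sqrt{v - 234304} = \sqrt{-2069955 - 234304} = \sqrt{-2304259} = i \sqrt{2304259}$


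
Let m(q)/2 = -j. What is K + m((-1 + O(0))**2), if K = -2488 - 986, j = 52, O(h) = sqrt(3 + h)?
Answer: -3578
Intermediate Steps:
m(q) = -104 (m(q) = 2*(-1*52) = 2*(-52) = -104)
K = -3474
K + m((-1 + O(0))**2) = -3474 - 104 = -3578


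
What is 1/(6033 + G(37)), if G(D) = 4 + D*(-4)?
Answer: 1/5889 ≈ 0.00016981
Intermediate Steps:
G(D) = 4 - 4*D
1/(6033 + G(37)) = 1/(6033 + (4 - 4*37)) = 1/(6033 + (4 - 148)) = 1/(6033 - 144) = 1/5889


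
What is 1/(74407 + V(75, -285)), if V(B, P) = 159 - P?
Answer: 1/74851 ≈ 1.3360e-5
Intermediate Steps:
1/(74407 + V(75, -285)) = 1/(74407 + (159 - 1*(-285))) = 1/(74407 + (159 + 285)) = 1/(74407 + 444) = 1/74851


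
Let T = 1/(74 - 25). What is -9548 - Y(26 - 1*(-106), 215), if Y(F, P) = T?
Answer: -467853/49 ≈ -9548.0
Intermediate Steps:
T = 1/49 ≈ 0.020408
Y(F, P) = 1/49
-9548 - Y(26 - 1*(-106), 215) = -9548 - 1*1/49 = -9548 - 1/49 = -467853/49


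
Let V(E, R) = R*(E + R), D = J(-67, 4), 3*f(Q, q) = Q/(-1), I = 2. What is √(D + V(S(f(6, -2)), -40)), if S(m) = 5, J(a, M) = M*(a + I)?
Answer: 2*√285 ≈ 33.764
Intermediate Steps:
J(a, M) = M*(2 + a) (J(a, M) = M*(a + 2) = M*(2 + a))
f(Q, q) = -Q/3 (f(Q, q) = (Q/(-1))/3 = (Q*(-1))/3 = (-Q)/3 = -Q/3)
D = -260 (D = 4*(2 - 67) = 4*(-65) = -260)
√(D + V(S(f(6, -2)), -40)) = √(-260 - 40*(5 - 40)) = √(-260 - 40*(-35)) = √(-260 + 1400) = √1140 = 2*√285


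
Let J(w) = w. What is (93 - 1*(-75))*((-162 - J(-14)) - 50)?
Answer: -33264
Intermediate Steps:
(93 - 1*(-75))*((-162 - J(-14)) - 50) = (93 - 1*(-75))*((-162 - 1*(-14)) - 50) = (93 + 75)*((-162 + 14) - 50) = 168*(-148 - 50) = 168*(-198) = -33264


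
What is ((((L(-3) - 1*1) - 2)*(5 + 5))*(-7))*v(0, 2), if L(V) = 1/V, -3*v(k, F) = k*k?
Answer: 0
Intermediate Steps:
v(k, F) = -k²/3 (v(k, F) = -k*k/3 = -k²/3)
L(V) = 1/V
((((L(-3) - 1*1) - 2)*(5 + 5))*(-7))*v(0, 2) = ((((1/(-3) - 1*1) - 2)*(5 + 5))*(-7))*(-⅓*0²) = ((((-⅓ - 1) - 2)*10)*(-7))*(-⅓*0) = (((-4/3 - 2)*10)*(-7))*0 = (-10/3*10*(-7))*0 = -100/3*(-7)*0 = (700/3)*0 = 0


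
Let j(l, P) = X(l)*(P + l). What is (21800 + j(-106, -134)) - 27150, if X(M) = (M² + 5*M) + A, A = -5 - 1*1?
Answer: -2573350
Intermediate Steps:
A = -6 (A = -5 - 1 = -6)
X(M) = -6 + M² + 5*M (X(M) = (M² + 5*M) - 6 = -6 + M² + 5*M)
j(l, P) = (P + l)*(-6 + l² + 5*l) (j(l, P) = (-6 + l² + 5*l)*(P + l) = (P + l)*(-6 + l² + 5*l))
(21800 + j(-106, -134)) - 27150 = (21800 + (-134 - 106)*(-6 + (-106)² + 5*(-106))) - 27150 = (21800 - 240*(-6 + 11236 - 530)) - 27150 = (21800 - 240*10700) - 27150 = (21800 - 2568000) - 27150 = -2546200 - 27150 = -2573350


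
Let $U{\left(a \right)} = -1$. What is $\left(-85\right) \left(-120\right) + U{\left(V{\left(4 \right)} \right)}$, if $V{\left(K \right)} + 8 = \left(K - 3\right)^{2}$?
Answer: $10199$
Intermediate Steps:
$V{\left(K \right)} = -8 + \left(-3 + K\right)^{2}$ ($V{\left(K \right)} = -8 + \left(K - 3\right)^{2} = -8 + \left(-3 + K\right)^{2}$)
$\left(-85\right) \left(-120\right) + U{\left(V{\left(4 \right)} \right)} = \left(-85\right) \left(-120\right) - 1 = 10200 - 1 = 10199$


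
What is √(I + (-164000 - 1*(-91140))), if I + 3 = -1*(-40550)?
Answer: I*√32313 ≈ 179.76*I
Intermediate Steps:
I = 40547 (I = -3 - 1*(-40550) = -3 + 40550 = 40547)
√(I + (-164000 - 1*(-91140))) = √(40547 + (-164000 - 1*(-91140))) = √(40547 + (-164000 + 91140)) = √(40547 - 72860) = √(-32313) = I*√32313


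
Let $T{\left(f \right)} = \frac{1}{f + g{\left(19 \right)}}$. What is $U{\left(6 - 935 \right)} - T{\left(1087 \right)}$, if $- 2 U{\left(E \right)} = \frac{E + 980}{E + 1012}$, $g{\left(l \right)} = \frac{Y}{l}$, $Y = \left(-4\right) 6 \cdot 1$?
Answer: $- \frac{1055233}{3424414} \approx -0.30815$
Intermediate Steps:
$Y = -24$ ($Y = \left(-24\right) 1 = -24$)
$g{\left(l \right)} = - \frac{24}{l}$
$U{\left(E \right)} = - \frac{980 + E}{2 \left(1012 + E\right)}$ ($U{\left(E \right)} = - \frac{\left(E + 980\right) \frac{1}{E + 1012}}{2} = - \frac{\left(980 + E\right) \frac{1}{1012 + E}}{2} = - \frac{\frac{1}{1012 + E} \left(980 + E\right)}{2} = - \frac{980 + E}{2 \left(1012 + E\right)}$)
$T{\left(f \right)} = \frac{1}{- \frac{24}{19} + f}$ ($T{\left(f \right)} = \frac{1}{f - \frac{24}{19}} = \frac{1}{- \frac{24}{19} + f}$)
$U{\left(6 - 935 \right)} - T{\left(1087 \right)} = \frac{-980 - \left(6 - 935\right)}{2 \left(1012 + \left(6 - 935\right)\right)} - \frac{19}{-24 + 19 \cdot 1087} = \frac{-980 - \left(6 - 935\right)}{2 \left(1012 + \left(6 - 935\right)\right)} - \frac{19}{-24 + 20653} = \frac{-980 - -929}{2 \left(1012 - 929\right)} - \frac{19}{20629} = \frac{-980 + 929}{2 \cdot 83} - 19 \cdot \frac{1}{20629} = \frac{1}{2} \cdot \frac{1}{83} \left(-51\right) - \frac{19}{20629} = - \frac{51}{166} - \frac{19}{20629} = - \frac{1055233}{3424414}$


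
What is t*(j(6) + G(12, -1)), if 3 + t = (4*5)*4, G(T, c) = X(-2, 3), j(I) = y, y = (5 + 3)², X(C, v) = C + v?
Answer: 5005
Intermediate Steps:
y = 64 (y = 8² = 64)
j(I) = 64
G(T, c) = 1 (G(T, c) = -2 + 3 = 1)
t = 77 (t = -3 + (4*5)*4 = -3 + 20*4 = -3 + 80 = 77)
t*(j(6) + G(12, -1)) = 77*(64 + 1) = 77*65 = 5005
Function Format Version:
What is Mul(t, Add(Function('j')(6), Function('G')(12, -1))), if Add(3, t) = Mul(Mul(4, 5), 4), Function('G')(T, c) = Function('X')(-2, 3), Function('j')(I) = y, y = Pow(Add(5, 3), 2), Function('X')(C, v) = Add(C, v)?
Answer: 5005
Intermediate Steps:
y = 64 (y = Pow(8, 2) = 64)
Function('j')(I) = 64
Function('G')(T, c) = 1 (Function('G')(T, c) = Add(-2, 3) = 1)
t = 77 (t = Add(-3, Mul(Mul(4, 5), 4)) = Add(-3, Mul(20, 4)) = Add(-3, 80) = 77)
Mul(t, Add(Function('j')(6), Function('G')(12, -1))) = Mul(77, Add(64, 1)) = Mul(77, 65) = 5005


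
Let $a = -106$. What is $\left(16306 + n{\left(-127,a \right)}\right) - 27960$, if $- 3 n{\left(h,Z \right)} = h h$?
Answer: $- \frac{51091}{3} \approx -17030.0$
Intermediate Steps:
$n{\left(h,Z \right)} = - \frac{h^{2}}{3}$ ($n{\left(h,Z \right)} = - \frac{h h}{3} = - \frac{h^{2}}{3}$)
$\left(16306 + n{\left(-127,a \right)}\right) - 27960 = \left(16306 - \frac{\left(-127\right)^{2}}{3}\right) - 27960 = \left(16306 - \frac{16129}{3}\right) - 27960 = \frac{32789}{3} - 27960 = - \frac{51091}{3}$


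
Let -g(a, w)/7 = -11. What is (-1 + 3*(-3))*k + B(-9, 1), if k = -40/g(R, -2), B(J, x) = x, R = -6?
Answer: 477/77 ≈ 6.1948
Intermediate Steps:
g(a, w) = 77 (g(a, w) = -7*(-11) = 77)
k = -40/77 ≈ -0.51948
(-1 + 3*(-3))*k + B(-9, 1) = (-1 + 3*(-3))*(-40/77) + 1 = (-1 - 9)*(-40/77) + 1 = -10*(-40/77) + 1 = 400/77 + 1 = 477/77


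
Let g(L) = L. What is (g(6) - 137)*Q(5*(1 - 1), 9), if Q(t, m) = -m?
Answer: 1179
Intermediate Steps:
(g(6) - 137)*Q(5*(1 - 1), 9) = (6 - 137)*(-1*9) = -131*(-9) = 1179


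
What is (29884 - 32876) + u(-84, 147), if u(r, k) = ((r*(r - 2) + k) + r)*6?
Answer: 40730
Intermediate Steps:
u(r, k) = 6*k + 6*r + 6*r*(-2 + r) (u(r, k) = ((r*(-2 + r) + k) + r)*6 = ((k + r*(-2 + r)) + r)*6 = (k + r + r*(-2 + r))*6 = 6*k + 6*r + 6*r*(-2 + r))
(29884 - 32876) + u(-84, 147) = (29884 - 32876) + (-6*(-84) + 6*147 + 6*(-84)²) = -2992 + (504 + 882 + 6*7056) = -2992 + (504 + 882 + 42336) = -2992 + 43722 = 40730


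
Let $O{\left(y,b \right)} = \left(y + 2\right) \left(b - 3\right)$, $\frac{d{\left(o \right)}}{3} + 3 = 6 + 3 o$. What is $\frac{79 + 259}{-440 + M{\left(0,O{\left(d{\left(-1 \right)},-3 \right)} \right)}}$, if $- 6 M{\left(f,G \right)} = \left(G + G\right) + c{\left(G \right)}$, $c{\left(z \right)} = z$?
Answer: $- \frac{169}{217} \approx -0.7788$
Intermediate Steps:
$d{\left(o \right)} = 9 + 9 o$ ($d{\left(o \right)} = -9 + 3 \left(6 + 3 o\right) = -9 + \left(18 + 9 o\right) = 9 + 9 o$)
$O{\left(y,b \right)} = \left(-3 + b\right) \left(2 + y\right)$ ($O{\left(y,b \right)} = \left(2 + y\right) \left(-3 + b\right) = \left(-3 + b\right) \left(2 + y\right)$)
$M{\left(f,G \right)} = - \frac{G}{2}$ ($M{\left(f,G \right)} = - \frac{\left(G + G\right) + G}{6} = - \frac{2 G + G}{6} = - \frac{3 G}{6} = - \frac{G}{2}$)
$\frac{79 + 259}{-440 + M{\left(0,O{\left(d{\left(-1 \right)},-3 \right)} \right)}} = \frac{79 + 259}{-440 - \frac{-6 - 3 \left(9 + 9 \left(-1\right)\right) + 2 \left(-3\right) - 3 \left(9 + 9 \left(-1\right)\right)}{2}} = \frac{338}{-440 - \frac{-6 - 3 \left(9 - 9\right) - 6 - 3 \left(9 - 9\right)}{2}} = \frac{338}{-440 - \frac{-6 - 0 - 6 - 0}{2}} = \frac{338}{-440 - \frac{-6 + 0 - 6 + 0}{2}} = \frac{338}{-440 - -6} = \frac{338}{-440 + 6} = \frac{338}{-434} = 338 \left(- \frac{1}{434}\right) = - \frac{169}{217}$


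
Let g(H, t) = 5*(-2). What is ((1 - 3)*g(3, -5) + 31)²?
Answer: 2601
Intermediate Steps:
g(H, t) = -10
((1 - 3)*g(3, -5) + 31)² = ((1 - 3)*(-10) + 31)² = (-2*(-10) + 31)² = (20 + 31)² = 51² = 2601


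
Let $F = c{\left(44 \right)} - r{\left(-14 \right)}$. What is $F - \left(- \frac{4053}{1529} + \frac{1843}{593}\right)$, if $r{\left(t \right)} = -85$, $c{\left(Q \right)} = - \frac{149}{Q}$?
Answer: $\frac{26757935}{329708} \approx 81.156$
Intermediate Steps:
$F = \frac{3591}{44}$ ($F = - \frac{149}{44} - -85 = \left(-149\right) \frac{1}{44} + 85 = - \frac{149}{44} + 85 = \frac{3591}{44} \approx 81.614$)
$F - \left(- \frac{4053}{1529} + \frac{1843}{593}\right) = \frac{3591}{44} - \left(- \frac{4053}{1529} + \frac{1843}{593}\right) = \frac{3591}{44} - \frac{414518}{906697} = \frac{26757935}{329708}$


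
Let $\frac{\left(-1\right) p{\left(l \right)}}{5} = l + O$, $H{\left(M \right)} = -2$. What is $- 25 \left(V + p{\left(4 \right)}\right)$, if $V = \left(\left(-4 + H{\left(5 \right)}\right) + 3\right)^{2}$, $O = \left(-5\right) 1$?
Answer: $-350$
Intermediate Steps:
$O = -5$
$p{\left(l \right)} = 25 - 5 l$ ($p{\left(l \right)} = - 5 \left(l - 5\right) = - 5 \left(-5 + l\right) = 25 - 5 l$)
$V = 9$ ($V = \left(\left(-4 - 2\right) + 3\right)^{2} = \left(-6 + 3\right)^{2} = \left(-3\right)^{2} = 9$)
$- 25 \left(V + p{\left(4 \right)}\right) = - 25 \left(9 + \left(25 - 20\right)\right) = - 25 \left(9 + 5\right) = \left(-25\right) 14 = -350$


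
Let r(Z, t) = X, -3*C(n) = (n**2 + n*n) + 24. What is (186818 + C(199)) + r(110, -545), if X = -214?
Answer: 480586/3 ≈ 1.6020e+5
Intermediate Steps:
C(n) = -8 - 2*n**2/3 (C(n) = -((n**2 + n*n) + 24)/3 = -((n**2 + n**2) + 24)/3 = -(2*n**2 + 24)/3 = -(24 + 2*n**2)/3 = -8 - 2*n**2/3)
r(Z, t) = -214
(186818 + C(199)) + r(110, -545) = (186818 + (-8 - 2/3*199**2)) - 214 = (186818 + (-8 - 2/3*39601)) - 214 = (186818 + (-8 - 79202/3)) - 214 = (186818 - 79226/3) - 214 = 481228/3 - 214 = 480586/3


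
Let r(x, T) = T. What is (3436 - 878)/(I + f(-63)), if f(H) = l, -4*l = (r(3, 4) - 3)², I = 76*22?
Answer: 10232/6687 ≈ 1.5301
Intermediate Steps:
I = 1672
l = -¼ (l = -(4 - 3)²/4 = -¼*1² = -¼*1 = -¼ ≈ -0.25000)
f(H) = -¼
(3436 - 878)/(I + f(-63)) = (3436 - 878)/(1672 - ¼) = 2558/(6687/4) = 2558*(4/6687) = 10232/6687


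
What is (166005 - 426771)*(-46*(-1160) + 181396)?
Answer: -61216383096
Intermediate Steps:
(166005 - 426771)*(-46*(-1160) + 181396) = -260766*(53360 + 181396) = -260766*234756 = -61216383096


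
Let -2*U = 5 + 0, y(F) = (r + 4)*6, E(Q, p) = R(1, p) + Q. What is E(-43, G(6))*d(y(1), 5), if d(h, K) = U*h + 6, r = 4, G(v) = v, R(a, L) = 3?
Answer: 4560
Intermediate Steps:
E(Q, p) = 3 + Q
y(F) = 48 (y(F) = (4 + 4)*6 = 8*6 = 48)
U = -5/2 (U = -(5 + 0)/2 = -½*5 = -5/2 ≈ -2.5000)
d(h, K) = 6 - 5*h/2 (d(h, K) = -5*h/2 + 6 = 6 - 5*h/2)
E(-43, G(6))*d(y(1), 5) = (3 - 43)*(6 - 5/2*48) = -40*(6 - 120) = -40*(-114) = 4560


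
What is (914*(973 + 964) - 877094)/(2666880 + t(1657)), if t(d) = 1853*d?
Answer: 893324/5737301 ≈ 0.15570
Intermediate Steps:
(914*(973 + 964) - 877094)/(2666880 + t(1657)) = (914*(973 + 964) - 877094)/(2666880 + 1853*1657) = (914*1937 - 877094)/(2666880 + 3070421) = (1770418 - 877094)/5737301 = 893324*(1/5737301) = 893324/5737301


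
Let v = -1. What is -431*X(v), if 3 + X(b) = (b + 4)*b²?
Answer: 0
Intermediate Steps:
X(b) = -3 + b²*(4 + b) (X(b) = -3 + (b + 4)*b² = -3 + (4 + b)*b² = -3 + b²*(4 + b))
-431*X(v) = -431*(-3 + (-1)³ + 4*(-1)²) = -431*(-3 - 1 + 4*1) = -431*(-3 - 1 + 4) = -431*0 = 0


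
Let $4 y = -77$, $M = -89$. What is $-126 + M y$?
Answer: $\frac{6349}{4} \approx 1587.3$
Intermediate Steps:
$y = - \frac{77}{4}$ ($y = \frac{1}{4} \left(-77\right) = - \frac{77}{4} \approx -19.25$)
$-126 + M y = -126 - - \frac{6853}{4} = -126 + \frac{6853}{4} = \frac{6349}{4}$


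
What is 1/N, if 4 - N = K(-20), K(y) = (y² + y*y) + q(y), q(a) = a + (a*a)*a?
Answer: 1/7224 ≈ 0.00013843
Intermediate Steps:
q(a) = a + a³ (q(a) = a + a²*a = a + a³)
K(y) = y + y³ + 2*y² (K(y) = (y² + y*y) + (y + y³) = (y² + y²) + (y + y³) = 2*y² + (y + y³) = y + y³ + 2*y²)
N = 7224 (N = 4 - (-20)*(1 + (-20)² + 2*(-20)) = 4 - (-20)*(1 + 400 - 40) = 4 - (-20)*361 = 4 - 1*(-7220) = 4 + 7220 = 7224)
1/N = 1/7224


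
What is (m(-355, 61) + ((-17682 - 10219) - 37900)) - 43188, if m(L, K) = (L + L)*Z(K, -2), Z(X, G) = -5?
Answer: -105439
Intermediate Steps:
m(L, K) = -10*L (m(L, K) = (L + L)*(-5) = (2*L)*(-5) = -10*L)
(m(-355, 61) + ((-17682 - 10219) - 37900)) - 43188 = (-10*(-355) + ((-17682 - 10219) - 37900)) - 43188 = (3550 + (-27901 - 37900)) - 43188 = (3550 - 65801) - 43188 = -62251 - 43188 = -105439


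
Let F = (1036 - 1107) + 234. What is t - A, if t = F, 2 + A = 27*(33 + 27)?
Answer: -1455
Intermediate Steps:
A = 1618 (A = -2 + 27*(33 + 27) = -2 + 27*60 = -2 + 1620 = 1618)
F = 163 (F = -71 + 234 = 163)
t = 163
t - A = 163 - 1*1618 = 163 - 1618 = -1455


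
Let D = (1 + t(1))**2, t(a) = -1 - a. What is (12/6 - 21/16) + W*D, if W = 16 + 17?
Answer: 539/16 ≈ 33.688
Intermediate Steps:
W = 33
D = 1 (D = (1 + (-1 - 1*1))**2 = (1 + (-1 - 1))**2 = (1 - 2)**2 = (-1)**2 = 1)
(12/6 - 21/16) + W*D = (12/6 - 21/16) + 33*1 = (12*(1/6) - 21*1/16) + 33 = (2 - 21/16) + 33 = 11/16 + 33 = 539/16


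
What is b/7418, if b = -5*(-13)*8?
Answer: 260/3709 ≈ 0.070100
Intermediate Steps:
b = 520 (b = 65*8 = 520)
b/7418 = 520/7418 = 520*(1/7418) = 260/3709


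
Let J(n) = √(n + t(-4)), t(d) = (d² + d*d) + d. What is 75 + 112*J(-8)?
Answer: 75 + 224*√5 ≈ 575.88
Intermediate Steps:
t(d) = d + 2*d² (t(d) = (d² + d²) + d = 2*d² + d = d + 2*d²)
J(n) = √(28 + n) (J(n) = √(n - 4*(1 + 2*(-4))) = √(n - 4*(1 - 8)) = √(n - 4*(-7)) = √(n + 28) = √(28 + n))
75 + 112*J(-8) = 75 + 112*√(28 - 8) = 75 + 112*√20 = 75 + 112*(2*√5) = 75 + 224*√5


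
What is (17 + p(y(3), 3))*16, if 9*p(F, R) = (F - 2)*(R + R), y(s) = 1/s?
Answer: 2288/9 ≈ 254.22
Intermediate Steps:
p(F, R) = 2*R*(-2 + F)/9 (p(F, R) = ((F - 2)*(R + R))/9 = ((-2 + F)*(2*R))/9 = (2*R*(-2 + F))/9 = 2*R*(-2 + F)/9)
(17 + p(y(3), 3))*16 = (17 + (2/9)*3*(-2 + 1/3))*16 = (17 + (2/9)*3*(-2 + ⅓))*16 = (17 + (2/9)*3*(-5/3))*16 = (17 - 10/9)*16 = (143/9)*16 = 2288/9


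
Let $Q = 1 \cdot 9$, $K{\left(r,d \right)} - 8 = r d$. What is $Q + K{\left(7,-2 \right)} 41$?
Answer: $-237$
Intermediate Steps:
$K{\left(r,d \right)} = 8 + d r$ ($K{\left(r,d \right)} = 8 + r d = 8 + d r$)
$Q = 9$
$Q + K{\left(7,-2 \right)} 41 = 9 + \left(8 - 14\right) 41 = 9 - 246 = -237$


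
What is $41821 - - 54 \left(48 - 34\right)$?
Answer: $42577$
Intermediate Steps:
$41821 - - 54 \left(48 - 34\right) = 41821 - \left(-54\right) 14 = 41821 - -756 = 41821 + 756 = 42577$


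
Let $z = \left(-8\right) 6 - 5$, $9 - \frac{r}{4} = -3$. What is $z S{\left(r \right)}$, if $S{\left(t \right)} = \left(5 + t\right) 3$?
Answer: $-8427$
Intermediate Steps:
$r = 48$ ($r = 36 - -12 = 36 + 12 = 48$)
$S{\left(t \right)} = 15 + 3 t$
$z = -53$ ($z = -48 - 5 = -53$)
$z S{\left(r \right)} = - 53 \left(15 + 3 \cdot 48\right) = - 53 \left(15 + 144\right) = \left(-53\right) 159 = -8427$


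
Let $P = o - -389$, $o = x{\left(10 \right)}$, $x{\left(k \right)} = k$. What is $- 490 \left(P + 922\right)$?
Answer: $-647290$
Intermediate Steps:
$o = 10$
$P = 399$ ($P = 10 - -389 = 10 + 389 = 399$)
$- 490 \left(P + 922\right) = - 490 \left(399 + 922\right) = \left(-490\right) 1321 = -647290$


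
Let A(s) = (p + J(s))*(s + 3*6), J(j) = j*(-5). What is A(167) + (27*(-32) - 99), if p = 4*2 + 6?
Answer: -152848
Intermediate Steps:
p = 14 (p = 8 + 6 = 14)
J(j) = -5*j
A(s) = (14 - 5*s)*(18 + s) (A(s) = (14 - 5*s)*(s + 3*6) = (14 - 5*s)*(s + 18) = (14 - 5*s)*(18 + s))
A(167) + (27*(-32) - 99) = (252 - 76*167 - 5*167²) + (27*(-32) - 99) = (252 - 12692 - 5*27889) + (-864 - 99) = (252 - 12692 - 139445) - 963 = -151885 - 963 = -152848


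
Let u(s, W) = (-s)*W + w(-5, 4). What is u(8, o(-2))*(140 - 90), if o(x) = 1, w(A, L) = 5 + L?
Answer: 50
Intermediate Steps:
u(s, W) = 9 - W*s (u(s, W) = (-s)*W + (5 + 4) = -W*s + 9 = 9 - W*s)
u(8, o(-2))*(140 - 90) = (9 - 1*1*8)*(140 - 90) = (9 - 8)*50 = 1*50 = 50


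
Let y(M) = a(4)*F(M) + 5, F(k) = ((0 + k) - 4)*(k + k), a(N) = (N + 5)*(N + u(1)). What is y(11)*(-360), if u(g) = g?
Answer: -2496600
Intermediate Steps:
a(N) = (1 + N)*(5 + N) (a(N) = (N + 5)*(N + 1) = (5 + N)*(1 + N) = (1 + N)*(5 + N))
F(k) = 2*k*(-4 + k) (F(k) = (k - 4)*(2*k) = (-4 + k)*(2*k) = 2*k*(-4 + k))
y(M) = 5 + 90*M*(-4 + M) (y(M) = (5 + 4**2 + 6*4)*(2*M*(-4 + M)) + 5 = (5 + 16 + 24)*(2*M*(-4 + M)) + 5 = 45*(2*M*(-4 + M)) + 5 = 90*M*(-4 + M) + 5 = 5 + 90*M*(-4 + M))
y(11)*(-360) = (5 + 90*11*(-4 + 11))*(-360) = (5 + 90*11*7)*(-360) = (5 + 6930)*(-360) = 6935*(-360) = -2496600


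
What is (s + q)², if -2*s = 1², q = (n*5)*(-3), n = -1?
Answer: 841/4 ≈ 210.25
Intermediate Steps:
q = 15 (q = -1*5*(-3) = -5*(-3) = 15)
s = -½ (s = -½*1² = -½*1 = -½ ≈ -0.50000)
(s + q)² = (-½ + 15)² = (29/2)² = 841/4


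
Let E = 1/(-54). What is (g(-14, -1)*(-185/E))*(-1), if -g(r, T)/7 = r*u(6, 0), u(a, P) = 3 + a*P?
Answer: -2937060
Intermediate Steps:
E = -1/54 ≈ -0.018519
u(a, P) = 3 + P*a
g(r, T) = -21*r (g(r, T) = -7*r*(3 + 0*6) = -7*r*(3 + 0) = -7*r*3 = -21*r)
(g(-14, -1)*(-185/E))*(-1) = ((-21*(-14))*(-185/(-1/54)))*(-1) = (294*(-185*(-54)))*(-1) = (294*9990)*(-1) = 2937060*(-1) = -2937060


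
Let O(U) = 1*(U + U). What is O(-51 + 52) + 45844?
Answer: 45846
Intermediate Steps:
O(U) = 2*U (O(U) = 1*(2*U) = 2*U)
O(-51 + 52) + 45844 = 2*(-51 + 52) + 45844 = 2*1 + 45844 = 2 + 45844 = 45846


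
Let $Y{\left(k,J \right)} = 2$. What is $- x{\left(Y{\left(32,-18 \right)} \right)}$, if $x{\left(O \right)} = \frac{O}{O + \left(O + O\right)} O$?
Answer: $- \frac{2}{3} \approx -0.66667$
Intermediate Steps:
$x{\left(O \right)} = \frac{O}{3}$ ($x{\left(O \right)} = \frac{O}{O + 2 O} O = \frac{O}{3 O} O = O \frac{1}{3 O} O = \frac{O}{3}$)
$- x{\left(Y{\left(32,-18 \right)} \right)} = - \frac{2}{3}$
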